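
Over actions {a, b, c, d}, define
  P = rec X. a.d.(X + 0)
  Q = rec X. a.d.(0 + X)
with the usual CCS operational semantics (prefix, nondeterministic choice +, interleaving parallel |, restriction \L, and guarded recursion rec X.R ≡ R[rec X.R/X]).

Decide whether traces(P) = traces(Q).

P's transition system — 3 states:
  p0 = rec X. a.d.(X + 0) has moves ··a··> p1
  p1 = d.((rec X. a.d.(X + 0)) + 0) has moves ··d··> p2
  p2 = (rec X. a.d.(X + 0)) + 0 has moves ··a··> p1
Q's transition system — 3 states:
  q0 = rec X. a.d.(0 + X) has moves ··a··> q1
  q1 = d.(0 + (rec X. a.d.(0 + X))) has moves ··d··> q2
  q2 = 0 + (rec X. a.d.(0 + X)) has moves ··a··> q1
Bisimilarity quotient blocks:
  B0 = {p0, p2, q0, q2}
  B1 = {p1, q1}
p0 ∈ B0, q0 ∈ B0 → same block
Bisimilar ⇒ trace-equivalent.

YES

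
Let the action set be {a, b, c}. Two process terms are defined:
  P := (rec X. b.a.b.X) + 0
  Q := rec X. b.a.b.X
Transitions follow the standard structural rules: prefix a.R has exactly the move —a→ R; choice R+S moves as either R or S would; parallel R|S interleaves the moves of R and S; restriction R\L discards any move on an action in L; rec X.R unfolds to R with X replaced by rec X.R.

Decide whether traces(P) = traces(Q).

YES

P's transition system — 4 states:
  s0 = (rec X. b.a.b.X) + 0 ⊢ =b=> s1
  s1 = a.b.(rec X. b.a.b.X) ⊢ =a=> s2
  s2 = b.(rec X. b.a.b.X) ⊢ =b=> s3
  s3 = rec X. b.a.b.X ⊢ =b=> s1
Q's transition system — 3 states:
  t0 = rec X. b.a.b.X ⊢ =b=> t1
  t1 = a.b.(rec X. b.a.b.X) ⊢ =a=> t2
  t2 = b.(rec X. b.a.b.X) ⊢ =b=> t0
Coarsest stable partition (strong bisimilarity classes):
  B0 = {s0, s3, t0}
  B1 = {s1, t1}
  B2 = {s2, t2}
s0 ∈ B0, t0 ∈ B0 → same block
Bisimilar ⇒ trace-equivalent.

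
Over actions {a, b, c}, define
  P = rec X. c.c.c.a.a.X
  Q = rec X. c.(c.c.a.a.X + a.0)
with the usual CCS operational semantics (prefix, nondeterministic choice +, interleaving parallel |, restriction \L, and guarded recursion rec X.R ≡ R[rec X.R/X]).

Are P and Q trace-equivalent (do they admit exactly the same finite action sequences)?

trace-distinct — witness ⟨ca⟩

P's transition system — 5 states:
  u0 = rec X. c.c.c.a.a.X ⊢ =c=> u1
  u1 = c.c.a.a.(rec X. c.c.c.a.a.X) ⊢ =c=> u2
  u2 = c.a.a.(rec X. c.c.c.a.a.X) ⊢ =c=> u3
  u3 = a.a.(rec X. c.c.c.a.a.X) ⊢ =a=> u4
  u4 = a.(rec X. c.c.c.a.a.X) ⊢ =a=> u0
Q's transition system — 6 states:
  v0 = rec X. c.(c.c.a.a.X + a.0) ⊢ =c=> v1
  v1 = c.c.a.a.(rec X. c.(c.c.a.a.X + a.0)) + a.0 ⊢ =a=> v2, =c=> v3
  v2 = 0 ⊢ deadlocked
  v3 = c.a.a.(rec X. c.(c.c.a.a.X + a.0)) ⊢ =c=> v4
  v4 = a.a.(rec X. c.(c.c.a.a.X + a.0)) ⊢ =a=> v5
  v5 = a.(rec X. c.(c.c.a.a.X + a.0)) ⊢ =a=> v0
Trace ⟨ca⟩ through Q, begin at {v0}:
  [1] c ⇒ {v1}
  [2] a ⇒ {v2}
  Q completes σ.
Trace ⟨ca⟩ through P, begin at {u0}:
  [1] c ⇒ {u1}
  [2] a ⇒ no successor for P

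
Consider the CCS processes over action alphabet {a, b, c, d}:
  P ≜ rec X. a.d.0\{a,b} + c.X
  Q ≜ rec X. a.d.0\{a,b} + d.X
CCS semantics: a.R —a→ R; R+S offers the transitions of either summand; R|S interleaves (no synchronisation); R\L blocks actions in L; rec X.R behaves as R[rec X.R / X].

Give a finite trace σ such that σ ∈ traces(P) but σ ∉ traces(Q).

LTS(P): 3 reachable states
  s0 = rec X. a.d.0\{a,b} + c.X :: ··a··> s1, ··c··> s0
  s1 = d.0\{a,b} :: ··d··> s2
  s2 = 0\{a,b} :: stopped
LTS(Q): 3 reachable states
  t0 = rec X. a.d.0\{a,b} + d.X :: ··a··> t1, ··d··> t0
  t1 = d.0\{a,b} :: ··d··> t2
  t2 = 0\{a,b} :: stopped
Run σ = ⟨c⟩ on P: start {s0}
  after c @ step 1: {s0}
  P completes σ.
Run σ = ⟨c⟩ on Q: start {t0}
  after c @ step 1: ∅ (Q stuck)

c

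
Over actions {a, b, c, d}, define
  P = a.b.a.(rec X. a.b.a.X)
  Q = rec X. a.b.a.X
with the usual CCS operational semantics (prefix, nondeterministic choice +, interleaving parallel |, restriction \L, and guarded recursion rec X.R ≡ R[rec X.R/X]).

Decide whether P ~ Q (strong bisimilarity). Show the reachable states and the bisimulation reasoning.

bisimilar

Reachable graph of P (4 states):
  u0 = a.b.a.(rec X. a.b.a.X) :: ··a··> u1
  u1 = b.a.(rec X. a.b.a.X) :: ··b··> u2
  u2 = a.(rec X. a.b.a.X) :: ··a··> u3
  u3 = rec X. a.b.a.X :: ··a··> u1
Reachable graph of Q (3 states):
  v0 = rec X. a.b.a.X :: ··a··> v1
  v1 = b.a.(rec X. a.b.a.X) :: ··b··> v2
  v2 = a.(rec X. a.b.a.X) :: ··a··> v0
Bisimilarity quotient blocks:
  B0 = {u0, u3, v0}
  B1 = {u1, v1}
  B2 = {u2, v2}
u0 ∈ B0, v0 ∈ B0 → same block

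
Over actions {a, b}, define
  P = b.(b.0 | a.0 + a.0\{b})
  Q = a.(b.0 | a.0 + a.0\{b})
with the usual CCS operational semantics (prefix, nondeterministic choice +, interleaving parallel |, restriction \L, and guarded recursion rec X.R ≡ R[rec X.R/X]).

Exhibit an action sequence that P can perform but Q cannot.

b

P's transition system — 6 states:
  s0 = b.(b.0 | a.0 + a.0\{b}) → -b-> s1
  s1 = b.0 | a.0 + a.0\{b} → -a-> s2, -a-> s3, -b-> s4
  s2 = 0\{b} → deadlocked
  s3 = b.0 | 0 → -b-> s5
  s4 = 0 | a.0 → -a-> s5
  s5 = 0 | 0 → deadlocked
Q's transition system — 6 states:
  t0 = a.(b.0 | a.0 + a.0\{b}) → -a-> t1
  t1 = b.0 | a.0 + a.0\{b} → -a-> t2, -a-> t3, -b-> t4
  t2 = 0\{b} → deadlocked
  t3 = b.0 | 0 → -b-> t5
  t4 = 0 | a.0 → -a-> t5
  t5 = 0 | 0 → deadlocked
Trace ⟨b⟩ through P, begin at {s0}:
  after b @ step 1: {s1}
  P completes σ.
Trace ⟨b⟩ through Q, begin at {t0}:
  after b @ step 1: ∅ (Q stuck)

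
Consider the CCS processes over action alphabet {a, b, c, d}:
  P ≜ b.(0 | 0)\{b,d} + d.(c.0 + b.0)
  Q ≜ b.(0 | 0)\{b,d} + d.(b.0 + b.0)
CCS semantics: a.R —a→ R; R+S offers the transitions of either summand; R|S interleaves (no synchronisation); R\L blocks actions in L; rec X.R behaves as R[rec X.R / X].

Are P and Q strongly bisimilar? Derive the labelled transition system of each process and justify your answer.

P's transition system — 4 states:
  p0 = b.(0 | 0)\{b,d} + d.(c.0 + b.0) → -b-> p1, -d-> p2
  p1 = (0 | 0)\{b,d} → ∅
  p2 = c.0 + b.0 → -b-> p3, -c-> p3
  p3 = 0 → ∅
Q's transition system — 4 states:
  q0 = b.(0 | 0)\{b,d} + d.(b.0 + b.0) → -b-> q1, -d-> q2
  q1 = (0 | 0)\{b,d} → ∅
  q2 = b.0 + b.0 → -b-> q3
  q3 = 0 → ∅
Coarsest stable partition (strong bisimilarity classes):
  B0 = {p0}
  B1 = {p2}
  B2 = {p1, p3, q1, q3}
  B3 = {q0}
  B4 = {q2}
p0 ∈ B0, q0 ∈ B3 → different blocks

NO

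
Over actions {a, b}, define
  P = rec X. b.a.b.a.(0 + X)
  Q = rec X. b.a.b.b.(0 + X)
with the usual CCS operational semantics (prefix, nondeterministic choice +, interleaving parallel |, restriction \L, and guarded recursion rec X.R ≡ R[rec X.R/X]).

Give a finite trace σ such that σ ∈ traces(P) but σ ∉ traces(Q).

LTS(P): 5 reachable states
  p0 = rec X. b.a.b.a.(0 + X) → ··b··> p1
  p1 = a.b.a.(0 + (rec X. b.a.b.a.(0 + X))) → ··a··> p2
  p2 = b.a.(0 + (rec X. b.a.b.a.(0 + X))) → ··b··> p3
  p3 = a.(0 + (rec X. b.a.b.a.(0 + X))) → ··a··> p4
  p4 = 0 + (rec X. b.a.b.a.(0 + X)) → ··b··> p1
LTS(Q): 5 reachable states
  q0 = rec X. b.a.b.b.(0 + X) → ··b··> q1
  q1 = a.b.b.(0 + (rec X. b.a.b.b.(0 + X))) → ··a··> q2
  q2 = b.b.(0 + (rec X. b.a.b.b.(0 + X))) → ··b··> q3
  q3 = b.(0 + (rec X. b.a.b.b.(0 + X))) → ··b··> q4
  q4 = 0 + (rec X. b.a.b.b.(0 + X)) → ··b··> q1
Executing baba from P (initial set {p0}):
  after b @ step 1: {p1}
  after a @ step 2: {p2}
  after b @ step 3: {p3}
  after a @ step 4: {p4}
  ✓ P
Executing baba from Q (initial set {q0}):
  after b @ step 1: {q1}
  after a @ step 2: {q2}
  after b @ step 3: {q3}
  after a @ step 4: no successor for Q

baba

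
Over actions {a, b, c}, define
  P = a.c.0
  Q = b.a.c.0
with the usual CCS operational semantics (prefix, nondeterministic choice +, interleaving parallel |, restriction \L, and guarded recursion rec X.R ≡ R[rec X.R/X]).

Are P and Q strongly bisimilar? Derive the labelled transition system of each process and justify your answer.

P ≁ Q

P's transition system — 3 states:
  s0 = a.c.0 has moves ··a··> s1
  s1 = c.0 has moves ··c··> s2
  s2 = 0 has moves deadlocked
Q's transition system — 4 states:
  t0 = b.a.c.0 has moves ··b··> t1
  t1 = a.c.0 has moves ··a··> t2
  t2 = c.0 has moves ··c··> t3
  t3 = 0 has moves deadlocked
Bisimilarity quotient blocks:
  B0 = {s0, t1}
  B1 = {s1, t2}
  B2 = {s2, t3}
  B3 = {t0}
s0 ∈ B0, t0 ∈ B3 → different blocks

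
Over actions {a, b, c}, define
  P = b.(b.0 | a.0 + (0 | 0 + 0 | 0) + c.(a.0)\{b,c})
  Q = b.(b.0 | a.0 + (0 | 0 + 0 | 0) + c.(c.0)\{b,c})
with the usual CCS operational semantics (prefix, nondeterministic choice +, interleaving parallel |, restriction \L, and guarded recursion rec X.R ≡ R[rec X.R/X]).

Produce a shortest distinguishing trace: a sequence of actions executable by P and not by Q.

Reachable graph of P (7 states):
  m0 = b.(b.0 | a.0 + (0 | 0 + 0 | 0) + c.(a.0)\{b,c}) | ··b··> m1
  m1 = b.0 | a.0 + (0 | 0 + 0 | 0) + c.(a.0)\{b,c} | ··a··> m2, ··b··> m3, ··c··> m4
  m2 = b.0 | 0 | ··b··> m5
  m3 = 0 | a.0 | ··a··> m5
  m4 = (a.0)\{b,c} | ··a··> m6
  m5 = 0 | 0 | (no moves)
  m6 = 0\{b,c} | (no moves)
Reachable graph of Q (6 states):
  n0 = b.(b.0 | a.0 + (0 | 0 + 0 | 0) + c.(c.0)\{b,c}) | ··b··> n1
  n1 = b.0 | a.0 + (0 | 0 + 0 | 0) + c.(c.0)\{b,c} | ··a··> n2, ··b··> n3, ··c··> n4
  n2 = b.0 | 0 | ··b··> n5
  n3 = 0 | a.0 | ··a··> n5
  n4 = (c.0)\{b,c} | (no moves)
  n5 = 0 | 0 | (no moves)
Executing bca from P (initial set {m0}):
  [1] b ⇒ {m1}
  [2] c ⇒ {m4}
  [3] a ⇒ {m6}
  ✓ P
Executing bca from Q (initial set {n0}):
  [1] b ⇒ {n1}
  [2] c ⇒ {n4}
  [3] a ⇒ no successor for Q

bca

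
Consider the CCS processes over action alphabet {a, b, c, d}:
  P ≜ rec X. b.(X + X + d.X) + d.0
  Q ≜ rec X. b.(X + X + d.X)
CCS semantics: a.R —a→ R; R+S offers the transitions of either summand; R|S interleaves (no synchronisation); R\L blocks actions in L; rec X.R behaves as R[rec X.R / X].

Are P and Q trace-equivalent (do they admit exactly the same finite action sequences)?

P's transition system — 3 states:
  m0 = rec X. b.(X + X + d.X) + d.0 has moves —b→ m1, —d→ m2
  m1 = (rec X. b.(X + X + d.X) + d.0) + (rec X. b.(X + X + d.X) + d.0) + d.(rec X. b.(X + X + d.X) + d.0) has moves —b→ m1, —d→ m0, —d→ m2
  m2 = 0 has moves ·
Q's transition system — 2 states:
  n0 = rec X. b.(X + X + d.X) has moves —b→ n1
  n1 = (rec X. b.(X + X + d.X)) + (rec X. b.(X + X + d.X)) + d.(rec X. b.(X + X + d.X)) has moves —b→ n1, —d→ n0
Run σ = ⟨d⟩ on P: start {m0}
  [1] d ⇒ {m2}
  — P admits the full trace.
Run σ = ⟨d⟩ on Q: start {n0}
  [1] d ⇒ no successor for Q

traces(P) ≠ traces(Q) — witness ⟨d⟩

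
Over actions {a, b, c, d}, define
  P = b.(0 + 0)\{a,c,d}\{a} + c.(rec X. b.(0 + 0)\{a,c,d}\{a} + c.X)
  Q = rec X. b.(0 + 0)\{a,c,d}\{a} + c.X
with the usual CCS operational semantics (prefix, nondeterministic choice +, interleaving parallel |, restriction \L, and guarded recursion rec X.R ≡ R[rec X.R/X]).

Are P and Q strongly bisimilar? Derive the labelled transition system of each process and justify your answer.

bisimilar

LTS(P): 3 reachable states
  m0 = b.(0 + 0)\{a,c,d}\{a} + c.(rec X. b.(0 + 0)\{a,c,d}\{a} + c.X) has moves —b→ m1, —c→ m2
  m1 = (0 + 0)\{a,c,d}\{a} has moves stopped
  m2 = rec X. b.(0 + 0)\{a,c,d}\{a} + c.X has moves —b→ m1, —c→ m2
LTS(Q): 2 reachable states
  n0 = rec X. b.(0 + 0)\{a,c,d}\{a} + c.X has moves —b→ n1, —c→ n0
  n1 = (0 + 0)\{a,c,d}\{a} has moves stopped
Coarsest stable partition (strong bisimilarity classes):
  B0 = {m0, m2, n0}
  B1 = {m1, n1}
m0 ∈ B0, n0 ∈ B0 → same block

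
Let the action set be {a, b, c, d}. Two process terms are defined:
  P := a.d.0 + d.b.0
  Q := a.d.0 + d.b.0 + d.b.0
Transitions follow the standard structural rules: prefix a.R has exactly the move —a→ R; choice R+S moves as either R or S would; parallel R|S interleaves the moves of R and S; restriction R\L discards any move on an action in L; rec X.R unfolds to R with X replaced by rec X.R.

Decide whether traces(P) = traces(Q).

trace-equivalent

Reachable graph of P (4 states):
  p0 = a.d.0 + d.b.0 | —a→ p1, —d→ p2
  p1 = d.0 | —d→ p3
  p2 = b.0 | —b→ p3
  p3 = 0 | (no moves)
Reachable graph of Q (4 states):
  q0 = a.d.0 + d.b.0 + d.b.0 | —a→ q1, —d→ q2
  q1 = d.0 | —d→ q3
  q2 = b.0 | —b→ q3
  q3 = 0 | (no moves)
Bisimilarity quotient blocks:
  B0 = {p0, q0}
  B1 = {p2, q2}
  B2 = {p3, q3}
  B3 = {p1, q1}
p0 ∈ B0, q0 ∈ B0 → same block
Bisimilar ⇒ trace-equivalent.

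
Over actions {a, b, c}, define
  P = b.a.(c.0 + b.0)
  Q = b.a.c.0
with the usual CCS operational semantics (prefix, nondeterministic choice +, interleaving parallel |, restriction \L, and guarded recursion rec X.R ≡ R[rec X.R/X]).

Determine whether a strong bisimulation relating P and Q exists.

NO

P's transition system — 4 states:
  s0 = b.a.(c.0 + b.0) ⊢ =b=> s1
  s1 = a.(c.0 + b.0) ⊢ =a=> s2
  s2 = c.0 + b.0 ⊢ =b=> s3, =c=> s3
  s3 = 0 ⊢ (no moves)
Q's transition system — 4 states:
  t0 = b.a.c.0 ⊢ =b=> t1
  t1 = a.c.0 ⊢ =a=> t2
  t2 = c.0 ⊢ =c=> t3
  t3 = 0 ⊢ (no moves)
Coarsest stable partition (strong bisimilarity classes):
  B0 = {s0}
  B1 = {s1}
  B2 = {s2}
  B3 = {s3, t3}
  B4 = {t0}
  B5 = {t1}
  B6 = {t2}
s0 ∈ B0, t0 ∈ B4 → different blocks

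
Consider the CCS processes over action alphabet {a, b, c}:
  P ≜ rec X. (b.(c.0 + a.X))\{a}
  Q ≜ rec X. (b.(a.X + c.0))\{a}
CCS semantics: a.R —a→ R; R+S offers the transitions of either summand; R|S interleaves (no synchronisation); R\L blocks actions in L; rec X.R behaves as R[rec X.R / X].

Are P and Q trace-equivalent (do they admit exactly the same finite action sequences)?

trace-equivalent

LTS(P): 3 reachable states
  p0 = rec X. (b.(c.0 + a.X))\{a} ⊢ —b→ p1
  p1 = (c.0 + a.(rec X. (b.(c.0 + a.X))\{a}))\{a} ⊢ —c→ p2
  p2 = 0\{a} ⊢ stopped
LTS(Q): 3 reachable states
  q0 = rec X. (b.(a.X + c.0))\{a} ⊢ —b→ q1
  q1 = (a.(rec X. (b.(a.X + c.0))\{a}) + c.0)\{a} ⊢ —c→ q2
  q2 = 0\{a} ⊢ stopped
Partition-refinement fixed point:
  B0 = {p0, q0}
  B1 = {p1, q1}
  B2 = {p2, q2}
p0 ∈ B0, q0 ∈ B0 → same block
Bisimilar ⇒ trace-equivalent.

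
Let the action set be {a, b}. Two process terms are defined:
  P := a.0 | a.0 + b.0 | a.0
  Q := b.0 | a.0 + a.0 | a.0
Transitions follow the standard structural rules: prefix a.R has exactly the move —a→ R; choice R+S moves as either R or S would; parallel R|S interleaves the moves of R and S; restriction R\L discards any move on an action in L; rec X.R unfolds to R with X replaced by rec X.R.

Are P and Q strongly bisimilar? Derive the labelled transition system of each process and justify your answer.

Reachable graph of P (5 states):
  u0 = a.0 | a.0 + b.0 | a.0 has moves —a→ u1, —a→ u2, —a→ u3, —b→ u1
  u1 = 0 | a.0 has moves —a→ u4
  u2 = a.0 | 0 has moves —a→ u4
  u3 = b.0 | 0 has moves —b→ u4
  u4 = 0 | 0 has moves stopped
Reachable graph of Q (5 states):
  v0 = b.0 | a.0 + a.0 | a.0 has moves —a→ v1, —a→ v2, —a→ v3, —b→ v1
  v1 = 0 | a.0 has moves —a→ v4
  v2 = a.0 | 0 has moves —a→ v4
  v3 = b.0 | 0 has moves —b→ v4
  v4 = 0 | 0 has moves stopped
Coarsest stable partition (strong bisimilarity classes):
  B0 = {u0, v0}
  B1 = {u1, u2, v1, v2}
  B2 = {u4, v4}
  B3 = {u3, v3}
u0 ∈ B0, v0 ∈ B0 → same block

YES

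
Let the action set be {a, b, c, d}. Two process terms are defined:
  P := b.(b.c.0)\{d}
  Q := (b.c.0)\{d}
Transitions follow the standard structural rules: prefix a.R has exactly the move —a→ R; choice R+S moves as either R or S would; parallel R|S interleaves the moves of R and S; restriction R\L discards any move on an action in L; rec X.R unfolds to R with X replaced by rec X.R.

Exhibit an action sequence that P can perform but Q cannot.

bb

P's transition system — 4 states:
  m0 = b.(b.c.0)\{d} ⊢ --b--▸ m1
  m1 = (b.c.0)\{d} ⊢ --b--▸ m2
  m2 = (c.0)\{d} ⊢ --c--▸ m3
  m3 = 0\{d} ⊢ ∅
Q's transition system — 3 states:
  n0 = (b.c.0)\{d} ⊢ --b--▸ n1
  n1 = (c.0)\{d} ⊢ --c--▸ n2
  n2 = 0\{d} ⊢ ∅
Trace ⟨bb⟩ through P, begin at {m0}:
  after b @ step 1: {m1}
  after b @ step 2: {m2}
  ✓ P
Trace ⟨bb⟩ through Q, begin at {n0}:
  after b @ step 1: {n1}
  after b @ step 2: ∅  — Q cannot continue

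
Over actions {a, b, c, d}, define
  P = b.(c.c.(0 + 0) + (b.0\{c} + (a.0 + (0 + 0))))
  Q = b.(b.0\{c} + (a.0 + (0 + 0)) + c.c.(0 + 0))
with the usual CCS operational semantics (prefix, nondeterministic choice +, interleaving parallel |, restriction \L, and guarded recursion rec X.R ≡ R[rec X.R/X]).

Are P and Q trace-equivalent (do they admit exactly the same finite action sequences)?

traces(P) = traces(Q)

P's transition system — 6 states:
  m0 = b.(c.c.(0 + 0) + (b.0\{c} + (a.0 + (0 + 0)))) → =b=> m1
  m1 = c.c.(0 + 0) + (b.0\{c} + (a.0 + (0 + 0))) → =a=> m2, =b=> m3, =c=> m4
  m2 = 0 → ∅
  m3 = 0\{c} → ∅
  m4 = c.(0 + 0) → =c=> m5
  m5 = 0 + 0 → ∅
Q's transition system — 6 states:
  n0 = b.(b.0\{c} + (a.0 + (0 + 0)) + c.c.(0 + 0)) → =b=> n1
  n1 = b.0\{c} + (a.0 + (0 + 0)) + c.c.(0 + 0) → =a=> n2, =b=> n3, =c=> n4
  n2 = 0 → ∅
  n3 = 0\{c} → ∅
  n4 = c.(0 + 0) → =c=> n5
  n5 = 0 + 0 → ∅
Partition-refinement fixed point:
  B0 = {m0, n0}
  B1 = {m1, n1}
  B2 = {m2, m3, m5, n2, n3, n5}
  B3 = {m4, n4}
m0 ∈ B0, n0 ∈ B0 → same block
Bisimilar ⇒ trace-equivalent.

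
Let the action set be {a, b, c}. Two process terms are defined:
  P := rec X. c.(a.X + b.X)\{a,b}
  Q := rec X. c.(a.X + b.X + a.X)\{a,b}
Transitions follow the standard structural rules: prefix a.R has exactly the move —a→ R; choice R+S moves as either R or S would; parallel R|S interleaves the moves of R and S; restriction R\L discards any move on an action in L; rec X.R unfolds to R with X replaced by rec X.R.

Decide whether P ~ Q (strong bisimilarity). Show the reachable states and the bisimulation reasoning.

YES

Reachable graph of P (2 states):
  p0 = rec X. c.(a.X + b.X)\{a,b} | —c→ p1
  p1 = (a.(rec X. c.(a.X + b.X)\{a,b}) + b.(rec X. c.(a.X + b.X)\{a,b}))\{a,b} | (no moves)
Reachable graph of Q (2 states):
  q0 = rec X. c.(a.X + b.X + a.X)\{a,b} | —c→ q1
  q1 = (a.(rec X. c.(a.X + b.X + a.X)\{a,b}) + b.(rec X. c.(a.X + b.X + a.X)\{a,b}) + a.(rec X. c.(a.X + b.X + a.X)\{a,b}))\{a,b} | (no moves)
Coarsest stable partition (strong bisimilarity classes):
  B0 = {p0, q0}
  B1 = {p1, q1}
p0 ∈ B0, q0 ∈ B0 → same block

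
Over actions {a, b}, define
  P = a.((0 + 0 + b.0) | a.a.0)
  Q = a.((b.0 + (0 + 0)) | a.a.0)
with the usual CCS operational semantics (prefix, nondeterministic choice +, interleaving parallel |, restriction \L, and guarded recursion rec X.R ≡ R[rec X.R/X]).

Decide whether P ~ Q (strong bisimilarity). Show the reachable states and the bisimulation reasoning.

P ~ Q

LTS(P): 7 reachable states
  u0 = a.((0 + 0 + b.0) | a.a.0) has moves —a→ u1
  u1 = (0 + 0 + b.0) | a.a.0 has moves —a→ u2, —b→ u3
  u2 = (0 + 0 + b.0) | a.0 has moves —a→ u4, —b→ u5
  u3 = 0 | a.a.0 has moves —a→ u5
  u4 = (0 + 0 + b.0) | 0 has moves —b→ u6
  u5 = 0 | a.0 has moves —a→ u6
  u6 = 0 | 0 has moves ·
LTS(Q): 7 reachable states
  v0 = a.((b.0 + (0 + 0)) | a.a.0) has moves —a→ v1
  v1 = (b.0 + (0 + 0)) | a.a.0 has moves —a→ v2, —b→ v3
  v2 = (b.0 + (0 + 0)) | a.0 has moves —a→ v4, —b→ v5
  v3 = 0 | a.a.0 has moves —a→ v5
  v4 = (b.0 + (0 + 0)) | 0 has moves —b→ v6
  v5 = 0 | a.0 has moves —a→ v6
  v6 = 0 | 0 has moves ·
Partition-refinement fixed point:
  B0 = {u0, v0}
  B1 = {u1, v1}
  B2 = {u2, v2}
  B3 = {u4, v4}
  B4 = {u6, v6}
  B5 = {u5, v5}
  B6 = {u3, v3}
u0 ∈ B0, v0 ∈ B0 → same block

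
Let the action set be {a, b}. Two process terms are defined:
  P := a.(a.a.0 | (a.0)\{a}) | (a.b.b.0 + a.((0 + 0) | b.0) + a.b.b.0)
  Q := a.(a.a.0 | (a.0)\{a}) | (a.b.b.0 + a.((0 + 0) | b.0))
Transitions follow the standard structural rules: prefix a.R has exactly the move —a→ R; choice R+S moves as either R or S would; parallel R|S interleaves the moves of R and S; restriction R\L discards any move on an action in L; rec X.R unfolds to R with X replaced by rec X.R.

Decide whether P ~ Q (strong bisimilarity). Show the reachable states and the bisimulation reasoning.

LTS(P): 24 reachable states
  p0 = a.(a.a.0 | (a.0)\{a}) | (a.b.b.0 + a.((0 + 0) | b.0) + a.b.b.0) has moves --a--▸ p1, --a--▸ p2, --a--▸ p3
  p1 = a.(a.a.0 | (a.0)\{a}) | ((0 + 0) | b.0) has moves --a--▸ p4, --b--▸ p5
  p2 = a.(a.a.0 | (a.0)\{a}) | b.b.0 has moves --a--▸ p6, --b--▸ p7
  p3 = a.a.0 | (a.0)\{a} | (a.b.b.0 + a.((0 + 0) | b.0) + a.b.b.0) has moves --a--▸ p4, --a--▸ p6, --a--▸ p8
  p4 = a.a.0 | (a.0)\{a} | ((0 + 0) | b.0) has moves --a--▸ p9, --b--▸ p10
  p5 = a.(a.a.0 | (a.0)\{a}) | ((0 + 0) | 0) has moves --a--▸ p10
  p6 = a.a.0 | (a.0)\{a} | b.b.0 has moves --a--▸ p11, --b--▸ p12
  p7 = a.(a.a.0 | (a.0)\{a}) | b.0 has moves --a--▸ p12, --b--▸ p13
  p8 = a.0 | (a.0)\{a} | (a.b.b.0 + a.((0 + 0) | b.0) + a.b.b.0) has moves --a--▸ p11, --a--▸ p14, --a--▸ p9
  p9 = a.0 | (a.0)\{a} | ((0 + 0) | b.0) has moves --a--▸ p15, --b--▸ p16
  p10 = a.a.0 | (a.0)\{a} | ((0 + 0) | 0) has moves --a--▸ p16
  p11 = a.0 | (a.0)\{a} | b.b.0 has moves --a--▸ p17, --b--▸ p18
  p12 = a.a.0 | (a.0)\{a} | b.0 has moves --a--▸ p18, --b--▸ p19
  p13 = a.(a.a.0 | (a.0)\{a}) | 0 has moves --a--▸ p19
  p14 = 0 | (a.0)\{a} | (a.b.b.0 + a.((0 + 0) | b.0) + a.b.b.0) has moves --a--▸ p15, --a--▸ p17
  p15 = 0 | (a.0)\{a} | ((0 + 0) | b.0) has moves --b--▸ p20
  p16 = a.0 | (a.0)\{a} | ((0 + 0) | 0) has moves --a--▸ p20
  p17 = 0 | (a.0)\{a} | b.b.0 has moves --b--▸ p21
  p18 = a.0 | (a.0)\{a} | b.0 has moves --a--▸ p21, --b--▸ p22
  p19 = a.a.0 | (a.0)\{a} | 0 has moves --a--▸ p22
  p20 = 0 | (a.0)\{a} | ((0 + 0) | 0) has moves stopped
  p21 = 0 | (a.0)\{a} | b.0 has moves --b--▸ p23
  p22 = a.0 | (a.0)\{a} | 0 has moves --a--▸ p23
  p23 = 0 | (a.0)\{a} | 0 has moves stopped
LTS(Q): 24 reachable states
  q0 = a.(a.a.0 | (a.0)\{a}) | (a.b.b.0 + a.((0 + 0) | b.0)) has moves --a--▸ q1, --a--▸ q2, --a--▸ q3
  q1 = a.(a.a.0 | (a.0)\{a}) | ((0 + 0) | b.0) has moves --a--▸ q4, --b--▸ q5
  q2 = a.(a.a.0 | (a.0)\{a}) | b.b.0 has moves --a--▸ q6, --b--▸ q7
  q3 = a.a.0 | (a.0)\{a} | (a.b.b.0 + a.((0 + 0) | b.0)) has moves --a--▸ q4, --a--▸ q6, --a--▸ q8
  q4 = a.a.0 | (a.0)\{a} | ((0 + 0) | b.0) has moves --a--▸ q9, --b--▸ q10
  q5 = a.(a.a.0 | (a.0)\{a}) | ((0 + 0) | 0) has moves --a--▸ q10
  q6 = a.a.0 | (a.0)\{a} | b.b.0 has moves --a--▸ q11, --b--▸ q12
  q7 = a.(a.a.0 | (a.0)\{a}) | b.0 has moves --a--▸ q12, --b--▸ q13
  q8 = a.0 | (a.0)\{a} | (a.b.b.0 + a.((0 + 0) | b.0)) has moves --a--▸ q11, --a--▸ q14, --a--▸ q9
  q9 = a.0 | (a.0)\{a} | ((0 + 0) | b.0) has moves --a--▸ q15, --b--▸ q16
  q10 = a.a.0 | (a.0)\{a} | ((0 + 0) | 0) has moves --a--▸ q16
  q11 = a.0 | (a.0)\{a} | b.b.0 has moves --a--▸ q17, --b--▸ q18
  q12 = a.a.0 | (a.0)\{a} | b.0 has moves --a--▸ q18, --b--▸ q19
  q13 = a.(a.a.0 | (a.0)\{a}) | 0 has moves --a--▸ q19
  q14 = 0 | (a.0)\{a} | (a.b.b.0 + a.((0 + 0) | b.0)) has moves --a--▸ q15, --a--▸ q17
  q15 = 0 | (a.0)\{a} | ((0 + 0) | b.0) has moves --b--▸ q20
  q16 = a.0 | (a.0)\{a} | ((0 + 0) | 0) has moves --a--▸ q20
  q17 = 0 | (a.0)\{a} | b.b.0 has moves --b--▸ q21
  q18 = a.0 | (a.0)\{a} | b.0 has moves --a--▸ q21, --b--▸ q22
  q19 = a.a.0 | (a.0)\{a} | 0 has moves --a--▸ q22
  q20 = 0 | (a.0)\{a} | ((0 + 0) | 0) has moves stopped
  q21 = 0 | (a.0)\{a} | b.0 has moves --b--▸ q23
  q22 = a.0 | (a.0)\{a} | 0 has moves --a--▸ q23
  q23 = 0 | (a.0)\{a} | 0 has moves stopped
Bisimilarity quotient blocks:
  B0 = {p0, q0}
  B1 = {p2, q2}
  B2 = {p1, p7, q1, q7}
  B3 = {p13, p5, q13, q5}
  B4 = {p10, p19, q10, q19}
  B5 = {p16, p22, q16, q22}
  B6 = {p20, p23, q20, q23}
  B7 = {p12, p4, q12, q4}
  B8 = {p18, p9, q18, q9}
  B9 = {p15, p21, q15, q21}
  B10 = {p6, q6}
  B11 = {p11, q11}
  B12 = {p17, q17}
  B13 = {p3, q3}
  B14 = {p8, q8}
  B15 = {p14, q14}
p0 ∈ B0, q0 ∈ B0 → same block

P ~ Q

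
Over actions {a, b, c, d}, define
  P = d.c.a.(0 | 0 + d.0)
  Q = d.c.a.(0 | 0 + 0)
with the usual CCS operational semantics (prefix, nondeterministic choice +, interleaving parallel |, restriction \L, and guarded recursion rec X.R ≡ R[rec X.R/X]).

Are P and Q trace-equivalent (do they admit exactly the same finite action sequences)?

traces(P) ≠ traces(Q) — witness ⟨dcad⟩

LTS(P): 5 reachable states
  p0 = d.c.a.(0 | 0 + d.0) has moves —d→ p1
  p1 = c.a.(0 | 0 + d.0) has moves —c→ p2
  p2 = a.(0 | 0 + d.0) has moves —a→ p3
  p3 = 0 | 0 + d.0 has moves —d→ p4
  p4 = 0 has moves ·
LTS(Q): 4 reachable states
  q0 = d.c.a.(0 | 0 + 0) has moves —d→ q1
  q1 = c.a.(0 | 0 + 0) has moves —c→ q2
  q2 = a.(0 | 0 + 0) has moves —a→ q3
  q3 = 0 | 0 + 0 has moves ·
Run σ = ⟨dcad⟩ on P: start {p0}
  step 1 (d): {p1}
  step 2 (c): {p2}
  step 3 (a): {p3}
  step 4 (d): {p4}
  ✓ P
Run σ = ⟨dcad⟩ on Q: start {q0}
  step 1 (d): {q1}
  step 2 (c): {q2}
  step 3 (a): {q3}
  step 4 (d): no successor for Q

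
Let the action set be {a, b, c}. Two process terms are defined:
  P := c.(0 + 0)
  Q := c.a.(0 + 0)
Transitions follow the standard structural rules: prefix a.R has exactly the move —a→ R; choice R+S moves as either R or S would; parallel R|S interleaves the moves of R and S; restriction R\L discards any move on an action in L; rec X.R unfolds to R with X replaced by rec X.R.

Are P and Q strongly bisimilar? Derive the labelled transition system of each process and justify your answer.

P ≁ Q

LTS(P): 2 reachable states
  m0 = c.(0 + 0) has moves ··c··> m1
  m1 = 0 + 0 has moves ∅
LTS(Q): 3 reachable states
  n0 = c.a.(0 + 0) has moves ··c··> n1
  n1 = a.(0 + 0) has moves ··a··> n2
  n2 = 0 + 0 has moves ∅
Coarsest stable partition (strong bisimilarity classes):
  B0 = {m0}
  B1 = {m1, n2}
  B2 = {n0}
  B3 = {n1}
m0 ∈ B0, n0 ∈ B2 → different blocks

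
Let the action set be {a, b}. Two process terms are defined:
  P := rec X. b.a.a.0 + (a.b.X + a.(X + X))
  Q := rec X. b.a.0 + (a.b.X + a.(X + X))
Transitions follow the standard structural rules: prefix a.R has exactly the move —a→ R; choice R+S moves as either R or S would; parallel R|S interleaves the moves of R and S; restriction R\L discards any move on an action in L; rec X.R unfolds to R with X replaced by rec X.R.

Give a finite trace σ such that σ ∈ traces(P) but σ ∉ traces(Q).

P's transition system — 6 states:
  u0 = rec X. b.a.a.0 + (a.b.X + a.(X + X)) → --a--▸ u1, --a--▸ u2, --b--▸ u3
  u1 = (rec X. b.a.a.0 + (a.b.X + a.(X + X))) + (rec X. b.a.a.0 + (a.b.X + a.(X + X))) → --a--▸ u1, --a--▸ u2, --b--▸ u3
  u2 = b.(rec X. b.a.a.0 + (a.b.X + a.(X + X))) → --b--▸ u0
  u3 = a.a.0 → --a--▸ u4
  u4 = a.0 → --a--▸ u5
  u5 = 0 → ·
Q's transition system — 5 states:
  v0 = rec X. b.a.0 + (a.b.X + a.(X + X)) → --a--▸ v1, --a--▸ v2, --b--▸ v3
  v1 = (rec X. b.a.0 + (a.b.X + a.(X + X))) + (rec X. b.a.0 + (a.b.X + a.(X + X))) → --a--▸ v1, --a--▸ v2, --b--▸ v3
  v2 = b.(rec X. b.a.0 + (a.b.X + a.(X + X))) → --b--▸ v0
  v3 = a.0 → --a--▸ v4
  v4 = 0 → ·
Trace ⟨baa⟩ through P, begin at {u0}:
  after b @ step 1: {u3}
  after a @ step 2: {u4}
  after a @ step 3: {u5}
  — P admits the full trace.
Trace ⟨baa⟩ through Q, begin at {v0}:
  after b @ step 1: {v3}
  after a @ step 2: {v4}
  after a @ step 3: no successor for Q

baa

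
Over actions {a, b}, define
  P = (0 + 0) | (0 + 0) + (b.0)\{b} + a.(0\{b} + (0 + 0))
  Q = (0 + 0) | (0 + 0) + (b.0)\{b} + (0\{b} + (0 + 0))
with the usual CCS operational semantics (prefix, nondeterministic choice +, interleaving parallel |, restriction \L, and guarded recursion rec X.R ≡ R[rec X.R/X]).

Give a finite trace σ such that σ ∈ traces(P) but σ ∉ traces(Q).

P's transition system — 2 states:
  p0 = (0 + 0) | (0 + 0) + (b.0)\{b} + a.(0\{b} + (0 + 0)) has moves =a=> p1
  p1 = 0\{b} + (0 + 0) has moves deadlocked
Q's transition system — 1 states:
  q0 = (0 + 0) | (0 + 0) + (b.0)\{b} + (0\{b} + (0 + 0)) has moves deadlocked
Executing a from P (initial set {p0}):
  step 1 (a): {p1}
  ✓ P
Executing a from Q (initial set {q0}):
  step 1 (a): no successor for Q

a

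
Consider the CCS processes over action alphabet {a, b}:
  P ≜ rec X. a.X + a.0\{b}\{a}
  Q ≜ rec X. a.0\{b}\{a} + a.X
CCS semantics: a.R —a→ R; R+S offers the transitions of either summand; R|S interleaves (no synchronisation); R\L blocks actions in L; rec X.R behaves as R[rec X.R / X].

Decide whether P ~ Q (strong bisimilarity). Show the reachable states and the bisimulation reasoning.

Reachable graph of P (2 states):
  u0 = rec X. a.X + a.0\{b}\{a} | =a=> u0, =a=> u1
  u1 = 0\{b}\{a} | stopped
Reachable graph of Q (2 states):
  v0 = rec X. a.0\{b}\{a} + a.X | =a=> v0, =a=> v1
  v1 = 0\{b}\{a} | stopped
Bisimilarity quotient blocks:
  B0 = {u0, v0}
  B1 = {u1, v1}
u0 ∈ B0, v0 ∈ B0 → same block

bisimilar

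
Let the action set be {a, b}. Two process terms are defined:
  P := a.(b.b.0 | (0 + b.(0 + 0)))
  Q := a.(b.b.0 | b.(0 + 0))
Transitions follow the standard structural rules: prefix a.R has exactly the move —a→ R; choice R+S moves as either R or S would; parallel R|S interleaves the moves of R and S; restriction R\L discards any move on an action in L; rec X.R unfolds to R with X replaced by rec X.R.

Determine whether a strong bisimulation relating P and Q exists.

YES

LTS(P): 7 reachable states
  u0 = a.(b.b.0 | (0 + b.(0 + 0))) has moves —a→ u1
  u1 = b.b.0 | (0 + b.(0 + 0)) has moves —b→ u2, —b→ u3
  u2 = b.0 | (0 + b.(0 + 0)) has moves —b→ u4, —b→ u5
  u3 = b.b.0 | (0 + 0) has moves —b→ u5
  u4 = 0 | (0 + b.(0 + 0)) has moves —b→ u6
  u5 = b.0 | (0 + 0) has moves —b→ u6
  u6 = 0 | (0 + 0) has moves deadlocked
LTS(Q): 7 reachable states
  v0 = a.(b.b.0 | b.(0 + 0)) has moves —a→ v1
  v1 = b.b.0 | b.(0 + 0) has moves —b→ v2, —b→ v3
  v2 = b.0 | b.(0 + 0) has moves —b→ v4, —b→ v5
  v3 = b.b.0 | (0 + 0) has moves —b→ v5
  v4 = 0 | b.(0 + 0) has moves —b→ v6
  v5 = b.0 | (0 + 0) has moves —b→ v6
  v6 = 0 | (0 + 0) has moves deadlocked
Bisimilarity quotient blocks:
  B0 = {u0, v0}
  B1 = {u1, v1}
  B2 = {u2, u3, v2, v3}
  B3 = {u4, u5, v4, v5}
  B4 = {u6, v6}
u0 ∈ B0, v0 ∈ B0 → same block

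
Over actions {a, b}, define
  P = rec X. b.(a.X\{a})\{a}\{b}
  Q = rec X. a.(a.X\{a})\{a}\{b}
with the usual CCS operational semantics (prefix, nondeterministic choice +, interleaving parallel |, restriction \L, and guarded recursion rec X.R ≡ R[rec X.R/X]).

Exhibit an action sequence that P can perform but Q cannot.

b

P's transition system — 2 states:
  s0 = rec X. b.(a.X\{a})\{a}\{b} → --b--▸ s1
  s1 = (a.(rec X. b.(a.X\{a})\{a}\{b})\{a})\{a}\{b} → (no moves)
Q's transition system — 2 states:
  t0 = rec X. a.(a.X\{a})\{a}\{b} → --a--▸ t1
  t1 = (a.(rec X. a.(a.X\{a})\{a}\{b})\{a})\{a}\{b} → (no moves)
Run σ = ⟨b⟩ on P: start {s0}
  after b @ step 1: {s1}
  P completes σ.
Run σ = ⟨b⟩ on Q: start {t0}
  after b @ step 1: ∅  — Q cannot continue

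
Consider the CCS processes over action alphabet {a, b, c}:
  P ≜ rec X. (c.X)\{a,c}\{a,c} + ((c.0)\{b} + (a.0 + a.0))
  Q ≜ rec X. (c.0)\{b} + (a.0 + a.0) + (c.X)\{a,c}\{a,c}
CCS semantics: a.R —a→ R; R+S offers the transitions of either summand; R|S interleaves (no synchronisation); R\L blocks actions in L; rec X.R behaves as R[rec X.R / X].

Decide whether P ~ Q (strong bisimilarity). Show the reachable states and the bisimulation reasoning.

P ~ Q

Reachable graph of P (3 states):
  p0 = rec X. (c.X)\{a,c}\{a,c} + ((c.0)\{b} + (a.0 + a.0)) → ··a··> p1, ··c··> p2
  p1 = 0 → ∅
  p2 = 0\{b} → ∅
Reachable graph of Q (3 states):
  q0 = rec X. (c.0)\{b} + (a.0 + a.0) + (c.X)\{a,c}\{a,c} → ··a··> q1, ··c··> q2
  q1 = 0 → ∅
  q2 = 0\{b} → ∅
Bisimilarity quotient blocks:
  B0 = {p0, q0}
  B1 = {p1, p2, q1, q2}
p0 ∈ B0, q0 ∈ B0 → same block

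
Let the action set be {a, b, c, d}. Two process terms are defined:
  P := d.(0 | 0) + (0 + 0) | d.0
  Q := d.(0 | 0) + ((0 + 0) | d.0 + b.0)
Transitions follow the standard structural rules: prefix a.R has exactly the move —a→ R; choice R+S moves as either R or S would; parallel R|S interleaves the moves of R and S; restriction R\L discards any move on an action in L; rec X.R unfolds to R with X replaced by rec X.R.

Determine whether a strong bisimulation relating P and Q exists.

P's transition system — 3 states:
  p0 = d.(0 | 0) + (0 + 0) | d.0 → -d-> p1, -d-> p2
  p1 = (0 + 0) | 0 → ∅
  p2 = 0 | 0 → ∅
Q's transition system — 4 states:
  q0 = d.(0 | 0) + ((0 + 0) | d.0 + b.0) → -b-> q1, -d-> q2, -d-> q3
  q1 = 0 → ∅
  q2 = (0 + 0) | 0 → ∅
  q3 = 0 | 0 → ∅
Bisimilarity quotient blocks:
  B0 = {p0}
  B1 = {p1, p2, q1, q2, q3}
  B2 = {q0}
p0 ∈ B0, q0 ∈ B2 → different blocks

not bisimilar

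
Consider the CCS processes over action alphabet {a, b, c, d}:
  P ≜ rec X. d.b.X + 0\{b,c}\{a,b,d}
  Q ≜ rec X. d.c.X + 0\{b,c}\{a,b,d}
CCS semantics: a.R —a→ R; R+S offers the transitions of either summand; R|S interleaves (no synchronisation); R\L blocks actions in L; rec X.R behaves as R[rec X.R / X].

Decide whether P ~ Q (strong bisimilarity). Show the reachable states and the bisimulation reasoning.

LTS(P): 2 reachable states
  p0 = rec X. d.b.X + 0\{b,c}\{a,b,d} has moves --d--▸ p1
  p1 = b.(rec X. d.b.X + 0\{b,c}\{a,b,d}) has moves --b--▸ p0
LTS(Q): 2 reachable states
  q0 = rec X. d.c.X + 0\{b,c}\{a,b,d} has moves --d--▸ q1
  q1 = c.(rec X. d.c.X + 0\{b,c}\{a,b,d}) has moves --c--▸ q0
Partition-refinement fixed point:
  B0 = {p0}
  B1 = {p1}
  B2 = {q0}
  B3 = {q1}
p0 ∈ B0, q0 ∈ B2 → different blocks

P ≁ Q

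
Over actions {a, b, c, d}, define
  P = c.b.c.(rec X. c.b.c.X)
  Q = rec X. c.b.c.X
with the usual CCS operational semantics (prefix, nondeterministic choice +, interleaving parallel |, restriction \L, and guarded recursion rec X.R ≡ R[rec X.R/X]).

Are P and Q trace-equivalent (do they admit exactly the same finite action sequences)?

traces(P) = traces(Q)

LTS(P): 4 reachable states
  m0 = c.b.c.(rec X. c.b.c.X) ⊢ -c-> m1
  m1 = b.c.(rec X. c.b.c.X) ⊢ -b-> m2
  m2 = c.(rec X. c.b.c.X) ⊢ -c-> m3
  m3 = rec X. c.b.c.X ⊢ -c-> m1
LTS(Q): 3 reachable states
  n0 = rec X. c.b.c.X ⊢ -c-> n1
  n1 = b.c.(rec X. c.b.c.X) ⊢ -b-> n2
  n2 = c.(rec X. c.b.c.X) ⊢ -c-> n0
Coarsest stable partition (strong bisimilarity classes):
  B0 = {m0, m3, n0}
  B1 = {m1, n1}
  B2 = {m2, n2}
m0 ∈ B0, n0 ∈ B0 → same block
Bisimilar ⇒ trace-equivalent.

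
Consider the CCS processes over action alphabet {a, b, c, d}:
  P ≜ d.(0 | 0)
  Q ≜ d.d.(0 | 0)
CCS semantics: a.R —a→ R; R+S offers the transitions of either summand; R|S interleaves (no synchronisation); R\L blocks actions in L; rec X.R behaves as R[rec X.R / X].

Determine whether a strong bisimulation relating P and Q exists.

not bisimilar

Reachable graph of P (2 states):
  m0 = d.(0 | 0) has moves --d--▸ m1
  m1 = 0 | 0 has moves stopped
Reachable graph of Q (3 states):
  n0 = d.d.(0 | 0) has moves --d--▸ n1
  n1 = d.(0 | 0) has moves --d--▸ n2
  n2 = 0 | 0 has moves stopped
Partition-refinement fixed point:
  B0 = {m0, n1}
  B1 = {m1, n2}
  B2 = {n0}
m0 ∈ B0, n0 ∈ B2 → different blocks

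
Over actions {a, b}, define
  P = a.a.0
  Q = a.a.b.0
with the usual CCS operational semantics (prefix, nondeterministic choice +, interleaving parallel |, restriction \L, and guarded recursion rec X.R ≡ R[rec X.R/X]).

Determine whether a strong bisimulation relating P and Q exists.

P ≁ Q

Reachable graph of P (3 states):
  u0 = a.a.0 | ··a··> u1
  u1 = a.0 | ··a··> u2
  u2 = 0 | ∅
Reachable graph of Q (4 states):
  v0 = a.a.b.0 | ··a··> v1
  v1 = a.b.0 | ··a··> v2
  v2 = b.0 | ··b··> v3
  v3 = 0 | ∅
Partition-refinement fixed point:
  B0 = {u0}
  B1 = {u1}
  B2 = {u2, v3}
  B3 = {v0}
  B4 = {v1}
  B5 = {v2}
u0 ∈ B0, v0 ∈ B3 → different blocks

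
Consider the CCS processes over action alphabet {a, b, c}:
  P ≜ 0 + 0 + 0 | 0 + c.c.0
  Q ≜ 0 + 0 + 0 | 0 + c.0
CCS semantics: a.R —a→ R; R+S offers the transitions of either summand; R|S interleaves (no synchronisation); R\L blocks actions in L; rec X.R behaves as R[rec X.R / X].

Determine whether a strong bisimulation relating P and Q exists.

NO

LTS(P): 3 reachable states
  m0 = 0 + 0 + 0 | 0 + c.c.0 :: -c-> m1
  m1 = c.0 :: -c-> m2
  m2 = 0 :: deadlocked
LTS(Q): 2 reachable states
  n0 = 0 + 0 + 0 | 0 + c.0 :: -c-> n1
  n1 = 0 :: deadlocked
Coarsest stable partition (strong bisimilarity classes):
  B0 = {m0}
  B1 = {m1, n0}
  B2 = {m2, n1}
m0 ∈ B0, n0 ∈ B1 → different blocks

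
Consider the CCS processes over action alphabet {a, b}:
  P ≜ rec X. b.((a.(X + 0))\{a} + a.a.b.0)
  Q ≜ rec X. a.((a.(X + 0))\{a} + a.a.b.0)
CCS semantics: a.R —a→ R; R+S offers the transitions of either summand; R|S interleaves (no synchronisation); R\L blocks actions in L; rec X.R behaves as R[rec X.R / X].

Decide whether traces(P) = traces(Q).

Reachable graph of P (5 states):
  u0 = rec X. b.((a.(X + 0))\{a} + a.a.b.0) :: ··b··> u1
  u1 = (a.((rec X. b.((a.(X + 0))\{a} + a.a.b.0)) + 0))\{a} + a.a.b.0 :: ··a··> u2
  u2 = a.b.0 :: ··a··> u3
  u3 = b.0 :: ··b··> u4
  u4 = 0 :: (no moves)
Reachable graph of Q (5 states):
  v0 = rec X. a.((a.(X + 0))\{a} + a.a.b.0) :: ··a··> v1
  v1 = (a.((rec X. a.((a.(X + 0))\{a} + a.a.b.0)) + 0))\{a} + a.a.b.0 :: ··a··> v2
  v2 = a.b.0 :: ··a··> v3
  v3 = b.0 :: ··b··> v4
  v4 = 0 :: (no moves)
Trace ⟨b⟩ through P, begin at {u0}:
  step 1 (b): {u1}
  ✓ P
Trace ⟨b⟩ through Q, begin at {v0}:
  step 1 (b): no successor for Q

traces(P) ≠ traces(Q) — witness ⟨b⟩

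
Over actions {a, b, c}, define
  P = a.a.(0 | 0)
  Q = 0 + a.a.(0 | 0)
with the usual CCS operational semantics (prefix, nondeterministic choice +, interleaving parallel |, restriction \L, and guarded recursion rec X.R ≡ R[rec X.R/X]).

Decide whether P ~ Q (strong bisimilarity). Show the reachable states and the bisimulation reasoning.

LTS(P): 3 reachable states
  s0 = a.a.(0 | 0) | =a=> s1
  s1 = a.(0 | 0) | =a=> s2
  s2 = 0 | 0 | ·
LTS(Q): 3 reachable states
  t0 = 0 + a.a.(0 | 0) | =a=> t1
  t1 = a.(0 | 0) | =a=> t2
  t2 = 0 | 0 | ·
Coarsest stable partition (strong bisimilarity classes):
  B0 = {s0, t0}
  B1 = {s1, t1}
  B2 = {s2, t2}
s0 ∈ B0, t0 ∈ B0 → same block

P ~ Q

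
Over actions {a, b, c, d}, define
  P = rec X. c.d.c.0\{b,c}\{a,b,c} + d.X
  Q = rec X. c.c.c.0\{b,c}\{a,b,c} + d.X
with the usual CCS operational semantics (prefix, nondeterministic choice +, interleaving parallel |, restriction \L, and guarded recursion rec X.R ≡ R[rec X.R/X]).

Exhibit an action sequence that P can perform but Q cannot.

P's transition system — 4 states:
  u0 = rec X. c.d.c.0\{b,c}\{a,b,c} + d.X ⊢ —c→ u1, —d→ u0
  u1 = d.c.0\{b,c}\{a,b,c} ⊢ —d→ u2
  u2 = c.0\{b,c}\{a,b,c} ⊢ —c→ u3
  u3 = 0\{b,c}\{a,b,c} ⊢ stopped
Q's transition system — 4 states:
  v0 = rec X. c.c.c.0\{b,c}\{a,b,c} + d.X ⊢ —c→ v1, —d→ v0
  v1 = c.c.0\{b,c}\{a,b,c} ⊢ —c→ v2
  v2 = c.0\{b,c}\{a,b,c} ⊢ —c→ v3
  v3 = 0\{b,c}\{a,b,c} ⊢ stopped
Executing cd from P (initial set {u0}):
  after c @ step 1: {u1}
  after d @ step 2: {u2}
  P completes σ.
Executing cd from Q (initial set {v0}):
  after c @ step 1: {v1}
  after d @ step 2: ∅ (Q stuck)

cd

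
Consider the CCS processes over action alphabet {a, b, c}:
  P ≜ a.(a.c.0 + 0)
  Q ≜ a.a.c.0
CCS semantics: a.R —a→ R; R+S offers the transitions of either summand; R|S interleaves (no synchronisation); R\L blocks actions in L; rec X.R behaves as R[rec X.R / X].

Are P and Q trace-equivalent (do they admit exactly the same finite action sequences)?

LTS(P): 4 reachable states
  m0 = a.(a.c.0 + 0) | =a=> m1
  m1 = a.c.0 + 0 | =a=> m2
  m2 = c.0 | =c=> m3
  m3 = 0 | ·
LTS(Q): 4 reachable states
  n0 = a.a.c.0 | =a=> n1
  n1 = a.c.0 | =a=> n2
  n2 = c.0 | =c=> n3
  n3 = 0 | ·
Partition-refinement fixed point:
  B0 = {m0, n0}
  B1 = {m1, n1}
  B2 = {m2, n2}
  B3 = {m3, n3}
m0 ∈ B0, n0 ∈ B0 → same block
Bisimilar ⇒ trace-equivalent.

YES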